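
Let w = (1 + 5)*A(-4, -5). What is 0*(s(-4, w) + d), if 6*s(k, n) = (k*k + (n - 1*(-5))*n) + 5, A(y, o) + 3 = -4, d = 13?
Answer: 0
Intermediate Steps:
A(y, o) = -7 (A(y, o) = -3 - 4 = -7)
w = -42 (w = (1 + 5)*(-7) = 6*(-7) = -42)
s(k, n) = ⅚ + k²/6 + n*(5 + n)/6 (s(k, n) = ((k*k + (n - 1*(-5))*n) + 5)/6 = ((k² + (n + 5)*n) + 5)/6 = ((k² + (5 + n)*n) + 5)/6 = ((k² + n*(5 + n)) + 5)/6 = (5 + k² + n*(5 + n))/6 = ⅚ + k²/6 + n*(5 + n)/6)
0*(s(-4, w) + d) = 0*((⅚ + (⅙)*(-4)² + (⅙)*(-42)² + (⅚)*(-42)) + 13) = 0*((⅚ + (⅙)*16 + (⅙)*1764 - 35) + 13) = 0*((⅚ + 8/3 + 294 - 35) + 13) = 0*(525/2 + 13) = 0*(551/2) = 0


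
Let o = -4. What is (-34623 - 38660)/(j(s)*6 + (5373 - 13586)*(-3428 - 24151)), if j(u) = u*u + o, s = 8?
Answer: -73283/226506687 ≈ -0.00032354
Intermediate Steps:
j(u) = -4 + u² (j(u) = u*u - 4 = u² - 4 = -4 + u²)
(-34623 - 38660)/(j(s)*6 + (5373 - 13586)*(-3428 - 24151)) = (-34623 - 38660)/((-4 + 8²)*6 + (5373 - 13586)*(-3428 - 24151)) = -73283/((-4 + 64)*6 - 8213*(-27579)) = -73283/(60*6 + 226506327) = -73283/(360 + 226506327) = -73283/226506687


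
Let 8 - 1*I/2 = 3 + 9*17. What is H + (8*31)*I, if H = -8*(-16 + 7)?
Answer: -73336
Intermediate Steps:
H = 72 (H = -8*(-9) = 72)
I = -296 (I = 16 - 2*(3 + 9*17) = 16 - 2*(3 + 153) = 16 - 2*156 = 16 - 312 = -296)
H + (8*31)*I = 72 + (8*31)*(-296) = 72 + 248*(-296) = 72 - 73408 = -73336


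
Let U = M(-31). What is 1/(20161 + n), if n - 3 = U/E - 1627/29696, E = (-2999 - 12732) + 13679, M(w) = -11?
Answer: 15234048/307178590885 ≈ 4.9593e-5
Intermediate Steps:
U = -11
E = -2052 (E = -15731 + 13679 = -2052)
n = 44949157/15234048 (n = 3 + (-11/(-2052) - 1627/29696) = 3 + (-11*(-1/2052) - 1627*1/29696) = 3 + (11/2052 - 1627/29696) = 3 - 752987/15234048 = 44949157/15234048 ≈ 2.9506)
1/(20161 + n) = 1/(20161 + 44949157/15234048) = 1/(307178590885/15234048) = 15234048/307178590885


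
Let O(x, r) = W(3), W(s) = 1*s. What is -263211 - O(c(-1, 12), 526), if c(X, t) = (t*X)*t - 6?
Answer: -263214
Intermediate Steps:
c(X, t) = -6 + X*t² (c(X, t) = (X*t)*t - 6 = X*t² - 6 = -6 + X*t²)
W(s) = s
O(x, r) = 3
-263211 - O(c(-1, 12), 526) = -263211 - 1*3 = -263211 - 3 = -263214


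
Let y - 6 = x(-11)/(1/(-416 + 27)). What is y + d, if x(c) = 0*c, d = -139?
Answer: -133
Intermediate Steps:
x(c) = 0
y = 6 (y = 6 + 0/(1/(-416 + 27)) = 6 + 0/(1/(-389)) = 6 + 0/(-1/389) = 6 + 0*(-389) = 6 + 0 = 6)
y + d = 6 - 139 = -133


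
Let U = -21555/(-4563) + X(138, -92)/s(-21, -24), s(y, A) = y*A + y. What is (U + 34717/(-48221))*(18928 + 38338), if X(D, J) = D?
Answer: 42039573381916/171136329 ≈ 2.4565e+5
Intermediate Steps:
s(y, A) = y + A*y (s(y, A) = A*y + y = y + A*y)
U = 17779/3549 (U = -21555/(-4563) + 138/((-21*(1 - 24))) = -21555*(-1/4563) + 138/((-21*(-23))) = 2395/507 + 138/483 = 2395/507 + 138*(1/483) = 2395/507 + 2/7 = 17779/3549 ≈ 5.0096)
(U + 34717/(-48221))*(18928 + 38338) = (17779/3549 + 34717/(-48221))*(18928 + 38338) = (17779/3549 + 34717*(-1/48221))*57266 = (17779/3549 - 34717/48221)*57266 = (734110526/171136329)*57266 = 42039573381916/171136329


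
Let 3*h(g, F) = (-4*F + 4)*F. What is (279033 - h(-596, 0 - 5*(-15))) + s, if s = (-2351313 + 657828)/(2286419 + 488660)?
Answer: 794872509722/2775079 ≈ 2.8643e+5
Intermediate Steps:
h(g, F) = F*(4 - 4*F)/3 (h(g, F) = ((-4*F + 4)*F)/3 = ((4 - 4*F)*F)/3 = (F*(4 - 4*F))/3 = F*(4 - 4*F)/3)
s = -1693485/2775079 ≈ -0.61025
(279033 - h(-596, 0 - 5*(-15))) + s = (279033 - 4*(0 - 5*(-15))*(1 - (0 - 5*(-15)))/3) - 1693485/2775079 = (279033 - 4*(0 + 75)*(1 - (0 + 75))/3) - 1693485/2775079 = (279033 - 4*75*(1 - 1*75)/3) - 1693485/2775079 = (279033 - 4*75*(1 - 75)/3) - 1693485/2775079 = (279033 - 4*75*(-74)/3) - 1693485/2775079 = (279033 - 1*(-7400)) - 1693485/2775079 = (279033 + 7400) - 1693485/2775079 = 286433 - 1693485/2775079 = 794872509722/2775079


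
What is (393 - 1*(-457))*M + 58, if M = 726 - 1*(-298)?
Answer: 870458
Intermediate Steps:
M = 1024 (M = 726 + 298 = 1024)
(393 - 1*(-457))*M + 58 = (393 - 1*(-457))*1024 + 58 = (393 + 457)*1024 + 58 = 850*1024 + 58 = 870400 + 58 = 870458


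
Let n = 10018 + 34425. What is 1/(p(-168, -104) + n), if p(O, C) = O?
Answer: 1/44275 ≈ 2.2586e-5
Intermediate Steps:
n = 44443
1/(p(-168, -104) + n) = 1/(-168 + 44443) = 1/44275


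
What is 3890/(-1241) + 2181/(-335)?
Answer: -4009771/415735 ≈ -9.6450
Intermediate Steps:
3890/(-1241) + 2181/(-335) = 3890*(-1/1241) + 2181*(-1/335) = -3890/1241 - 2181/335 = -4009771/415735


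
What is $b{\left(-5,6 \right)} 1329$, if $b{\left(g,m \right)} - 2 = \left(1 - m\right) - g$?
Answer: $2658$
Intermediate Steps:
$b{\left(g,m \right)} = 3 - g - m$ ($b{\left(g,m \right)} = 2 - \left(-1 + g + m\right) = 3 - g - m$)
$b{\left(-5,6 \right)} 1329 = \left(3 - -5 - 6\right) 1329 = \left(3 + 5 - 6\right) 1329 = 2 \cdot 1329 = 2658$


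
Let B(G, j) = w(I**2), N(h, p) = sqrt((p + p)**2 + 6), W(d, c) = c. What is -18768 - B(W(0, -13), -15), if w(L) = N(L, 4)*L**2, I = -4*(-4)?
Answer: -18768 - 65536*sqrt(70) ≈ -5.6708e+5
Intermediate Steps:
I = 16
N(h, p) = sqrt(6 + 4*p**2) (N(h, p) = sqrt((2*p)**2 + 6) = sqrt(4*p**2 + 6) = sqrt(6 + 4*p**2))
w(L) = sqrt(70)*L**2 (w(L) = sqrt(6 + 4*4**2)*L**2 = sqrt(6 + 4*16)*L**2 = sqrt(6 + 64)*L**2 = sqrt(70)*L**2)
B(G, j) = 65536*sqrt(70) (B(G, j) = sqrt(70)*(16**2)**2 = sqrt(70)*256**2 = sqrt(70)*65536 = 65536*sqrt(70))
-18768 - B(W(0, -13), -15) = -18768 - 65536*sqrt(70)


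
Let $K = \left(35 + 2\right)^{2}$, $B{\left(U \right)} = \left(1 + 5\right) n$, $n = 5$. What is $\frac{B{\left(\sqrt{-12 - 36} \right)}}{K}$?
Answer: $\frac{30}{1369} \approx 0.021914$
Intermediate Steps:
$B{\left(U \right)} = 30$ ($B{\left(U \right)} = \left(1 + 5\right) 5 = 6 \cdot 5 = 30$)
$K = 1369$ ($K = 37^{2} = 1369$)
$\frac{B{\left(\sqrt{-12 - 36} \right)}}{K} = \frac{30}{1369}$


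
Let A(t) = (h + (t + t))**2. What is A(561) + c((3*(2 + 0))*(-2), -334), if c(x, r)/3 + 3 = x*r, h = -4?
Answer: 1261939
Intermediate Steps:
A(t) = (-4 + 2*t)**2 (A(t) = (-4 + (t + t))**2 = (-4 + 2*t)**2)
c(x, r) = -9 + 3*r*x (c(x, r) = -9 + 3*(x*r) = -9 + 3*(r*x) = -9 + 3*r*x)
A(561) + c((3*(2 + 0))*(-2), -334) = 4*(-2 + 561)**2 + (-9 + 3*(-334)*((3*(2 + 0))*(-2))) = 4*559**2 + (-9 + 3*(-334)*((3*2)*(-2))) = 4*312481 + (-9 + 3*(-334)*(6*(-2))) = 1249924 + (-9 + 3*(-334)*(-12)) = 1249924 + (-9 + 12024) = 1249924 + 12015 = 1261939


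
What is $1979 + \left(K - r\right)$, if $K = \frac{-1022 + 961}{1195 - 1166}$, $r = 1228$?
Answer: $\frac{21718}{29} \approx 748.9$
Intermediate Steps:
$K = - \frac{61}{29} \approx -2.1034$
$1979 + \left(K - r\right) = 1979 - \frac{35673}{29} = \frac{21718}{29}$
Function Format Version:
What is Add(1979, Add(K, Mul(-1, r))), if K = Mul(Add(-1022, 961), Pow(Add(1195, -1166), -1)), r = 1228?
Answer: Rational(21718, 29) ≈ 748.90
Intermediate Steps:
K = Rational(-61, 29) (K = Mul(-61, Pow(29, -1)) = Mul(-61, Rational(1, 29)) = Rational(-61, 29) ≈ -2.1034)
Add(1979, Add(K, Mul(-1, r))) = Add(1979, Add(Rational(-61, 29), Mul(-1, 1228))) = Add(1979, Add(Rational(-61, 29), -1228)) = Add(1979, Rational(-35673, 29)) = Rational(21718, 29)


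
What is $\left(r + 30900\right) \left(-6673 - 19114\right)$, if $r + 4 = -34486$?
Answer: $92575330$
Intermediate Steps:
$r = -34490$ ($r = -4 - 34486 = -34490$)
$\left(r + 30900\right) \left(-6673 - 19114\right) = \left(-34490 + 30900\right) \left(-6673 - 19114\right) = \left(-3590\right) \left(-25787\right) = 92575330$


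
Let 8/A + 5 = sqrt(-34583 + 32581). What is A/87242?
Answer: -20/88419767 - 4*I*sqrt(2002)/88419767 ≈ -2.2619e-7 - 2.0241e-6*I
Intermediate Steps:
A = 8/(-5 + I*sqrt(2002)) (A = 8/(-5 + sqrt(-34583 + 32581)) = 8/(-5 + sqrt(-2002)) = 8/(-5 + I*sqrt(2002)) ≈ -0.019734 - 0.17659*I)
A/87242 = (-40/2027 - 8*I*sqrt(2002)/2027)/87242 = (-40/2027 - 8*I*sqrt(2002)/2027)*(1/87242) = -20/88419767 - 4*I*sqrt(2002)/88419767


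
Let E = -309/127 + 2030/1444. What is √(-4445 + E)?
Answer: I*√103549201842/4826 ≈ 66.679*I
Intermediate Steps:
E = -94193/91694 (E = -309*1/127 + 2030*(1/1444) = -309/127 + 1015/722 = -94193/91694 ≈ -1.0273)
√(-4445 + E) = √(-4445 - 94193/91694) = √(-407674023/91694) = I*√103549201842/4826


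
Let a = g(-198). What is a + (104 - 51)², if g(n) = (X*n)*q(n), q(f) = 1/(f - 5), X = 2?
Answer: 570623/203 ≈ 2810.9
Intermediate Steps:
q(f) = 1/(-5 + f)
g(n) = 2*n/(-5 + n) (g(n) = (2*n)/(-5 + n) = 2*n/(-5 + n))
a = 396/203 (a = 2*(-198)/(-5 - 198) = 2*(-198)/(-203) = 2*(-198)*(-1/203) = 396/203 ≈ 1.9507)
a + (104 - 51)² = 396/203 + (104 - 51)² = 396/203 + 53² = 396/203 + 2809 = 570623/203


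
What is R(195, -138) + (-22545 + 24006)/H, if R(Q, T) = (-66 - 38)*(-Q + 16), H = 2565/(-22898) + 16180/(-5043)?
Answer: 6969130178906/383424935 ≈ 18176.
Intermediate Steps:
H = -383424935/115474614 (H = 2565*(-1/22898) + 16180*(-1/5043) = -2565/22898 - 16180/5043 = -383424935/115474614 ≈ -3.3204)
R(Q, T) = -1664 + 104*Q (R(Q, T) = -104*(16 - Q) = -1664 + 104*Q)
R(195, -138) + (-22545 + 24006)/H = (-1664 + 104*195) + (-22545 + 24006)/(-383424935/115474614) = (-1664 + 20280) + 1461*(-115474614/383424935) = 18616 - 168708411054/383424935 = 6969130178906/383424935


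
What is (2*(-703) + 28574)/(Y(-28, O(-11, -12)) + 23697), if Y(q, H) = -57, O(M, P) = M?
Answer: 1132/985 ≈ 1.1492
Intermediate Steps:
(2*(-703) + 28574)/(Y(-28, O(-11, -12)) + 23697) = (2*(-703) + 28574)/(-57 + 23697) = (-1406 + 28574)/23640 = 27168*(1/23640) = 1132/985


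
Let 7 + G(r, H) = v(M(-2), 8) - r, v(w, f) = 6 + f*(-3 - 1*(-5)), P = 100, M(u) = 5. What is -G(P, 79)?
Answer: 85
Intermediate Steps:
v(w, f) = 6 + 2*f (v(w, f) = 6 + f*(-3 + 5) = 6 + f*2 = 6 + 2*f)
G(r, H) = 15 - r (G(r, H) = -7 + ((6 + 2*8) - r) = -7 + ((6 + 16) - r) = -7 + (22 - r) = 15 - r)
-G(P, 79) = -(15 - 1*100) = -(15 - 100) = -1*(-85) = 85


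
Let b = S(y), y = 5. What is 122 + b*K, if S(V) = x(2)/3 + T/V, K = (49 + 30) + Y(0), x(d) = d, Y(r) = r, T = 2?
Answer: 3094/15 ≈ 206.27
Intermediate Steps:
K = 79 (K = (49 + 30) + 0 = 79 + 0 = 79)
S(V) = ⅔ + 2/V (S(V) = 2/3 + 2/V = 2*(⅓) + 2/V = ⅔ + 2/V)
b = 16/15 (b = ⅔ + 2/5 = ⅔ + 2*(⅕) = ⅔ + ⅖ = 16/15 ≈ 1.0667)
122 + b*K = 122 + (16/15)*79 = 122 + 1264/15 = 3094/15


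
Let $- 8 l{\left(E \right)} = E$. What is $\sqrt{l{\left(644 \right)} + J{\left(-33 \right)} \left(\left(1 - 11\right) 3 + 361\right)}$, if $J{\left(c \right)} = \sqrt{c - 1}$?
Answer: $\frac{\sqrt{-322 + 1324 i \sqrt{34}}}{2} \approx 30.424 + 31.719 i$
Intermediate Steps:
$J{\left(c \right)} = \sqrt{-1 + c}$
$l{\left(E \right)} = - \frac{E}{8}$
$\sqrt{l{\left(644 \right)} + J{\left(-33 \right)} \left(\left(1 - 11\right) 3 + 361\right)} = \sqrt{\left(- \frac{1}{8}\right) 644 + \sqrt{-1 - 33} \left(\left(1 - 11\right) 3 + 361\right)} = \sqrt{- \frac{161}{2} + \sqrt{-34} \left(\left(-10\right) 3 + 361\right)} = \sqrt{- \frac{161}{2} + i \sqrt{34} \left(-30 + 361\right)} = \sqrt{- \frac{161}{2} + i \sqrt{34} \cdot 331} = \sqrt{- \frac{161}{2} + 331 i \sqrt{34}}$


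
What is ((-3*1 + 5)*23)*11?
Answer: 506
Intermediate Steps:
((-3*1 + 5)*23)*11 = ((-3 + 5)*23)*11 = (2*23)*11 = 46*11 = 506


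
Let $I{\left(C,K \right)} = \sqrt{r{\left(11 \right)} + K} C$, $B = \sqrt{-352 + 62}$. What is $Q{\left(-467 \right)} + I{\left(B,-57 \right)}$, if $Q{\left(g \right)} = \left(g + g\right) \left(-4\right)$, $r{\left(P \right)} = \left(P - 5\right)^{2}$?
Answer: $3736 - \sqrt{6090} \approx 3658.0$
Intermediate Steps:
$r{\left(P \right)} = \left(-5 + P\right)^{2}$
$B = i \sqrt{290}$ ($B = \sqrt{-290} = i \sqrt{290} \approx 17.029 i$)
$Q{\left(g \right)} = - 8 g$ ($Q{\left(g \right)} = 2 g \left(-4\right) = - 8 g$)
$I{\left(C,K \right)} = C \sqrt{36 + K}$ ($I{\left(C,K \right)} = \sqrt{\left(-5 + 11\right)^{2} + K} C = \sqrt{6^{2} + K} C = \sqrt{36 + K} C = C \sqrt{36 + K}$)
$Q{\left(-467 \right)} + I{\left(B,-57 \right)} = \left(-8\right) \left(-467\right) + i \sqrt{290} \sqrt{36 - 57} = 3736 + i \sqrt{290} \sqrt{-21} = 3736 + i \sqrt{290} i \sqrt{21} = 3736 - \sqrt{6090}$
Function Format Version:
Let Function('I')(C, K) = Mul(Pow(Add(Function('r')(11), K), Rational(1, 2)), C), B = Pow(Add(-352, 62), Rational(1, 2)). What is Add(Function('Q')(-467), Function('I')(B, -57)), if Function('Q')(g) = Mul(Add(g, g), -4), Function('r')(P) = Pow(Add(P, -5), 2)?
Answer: Add(3736, Mul(-1, Pow(6090, Rational(1, 2)))) ≈ 3658.0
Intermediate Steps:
Function('r')(P) = Pow(Add(-5, P), 2)
B = Mul(I, Pow(290, Rational(1, 2))) (B = Pow(-290, Rational(1, 2)) = Mul(I, Pow(290, Rational(1, 2))) ≈ Mul(17.029, I))
Function('Q')(g) = Mul(-8, g) (Function('Q')(g) = Mul(Mul(2, g), -4) = Mul(-8, g))
Function('I')(C, K) = Mul(C, Pow(Add(36, K), Rational(1, 2))) (Function('I')(C, K) = Mul(Pow(Add(Pow(Add(-5, 11), 2), K), Rational(1, 2)), C) = Mul(Pow(Add(Pow(6, 2), K), Rational(1, 2)), C) = Mul(Pow(Add(36, K), Rational(1, 2)), C) = Mul(C, Pow(Add(36, K), Rational(1, 2))))
Add(Function('Q')(-467), Function('I')(B, -57)) = Add(Mul(-8, -467), Mul(Mul(I, Pow(290, Rational(1, 2))), Pow(Add(36, -57), Rational(1, 2)))) = Add(3736, Mul(Mul(I, Pow(290, Rational(1, 2))), Pow(-21, Rational(1, 2)))) = Add(3736, Mul(Mul(I, Pow(290, Rational(1, 2))), Mul(I, Pow(21, Rational(1, 2))))) = Add(3736, Mul(-1, Pow(6090, Rational(1, 2))))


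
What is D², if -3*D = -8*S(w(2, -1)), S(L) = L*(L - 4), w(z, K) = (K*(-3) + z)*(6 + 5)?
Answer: 55950400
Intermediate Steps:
w(z, K) = -33*K + 11*z (w(z, K) = (-3*K + z)*11 = (z - 3*K)*11 = -33*K + 11*z)
S(L) = L*(-4 + L)
D = 7480 (D = -(-8)*(-33*(-1) + 11*2)*(-4 + (-33*(-1) + 11*2))/3 = -(-8)*(33 + 22)*(-4 + (33 + 22))/3 = -(-8)*55*(-4 + 55)/3 = -(-8)*55*51/3 = -(-8)*2805/3 = -⅓*(-22440) = 7480)
D² = 7480² = 55950400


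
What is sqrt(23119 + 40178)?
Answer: 3*sqrt(7033) ≈ 251.59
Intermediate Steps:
sqrt(23119 + 40178) = sqrt(63297) = 3*sqrt(7033)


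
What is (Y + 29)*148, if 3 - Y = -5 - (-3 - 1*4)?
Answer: 4440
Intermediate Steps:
Y = 1 (Y = 3 - (-5 - (-3 - 1*4)) = 3 - (-5 - (-3 - 4)) = 3 - (-5 - 1*(-7)) = 3 - (-5 + 7) = 3 - 1*2 = 3 - 2 = 1)
(Y + 29)*148 = (1 + 29)*148 = 30*148 = 4440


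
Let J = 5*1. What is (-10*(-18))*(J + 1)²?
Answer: 6480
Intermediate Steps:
J = 5
(-10*(-18))*(J + 1)² = (-10*(-18))*(5 + 1)² = 180*6² = 180*36 = 6480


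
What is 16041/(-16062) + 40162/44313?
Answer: -21914263/237251802 ≈ -0.092367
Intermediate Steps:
16041/(-16062) + 40162/44313 = 16041*(-1/16062) + 40162*(1/44313) = -5347/5354 + 40162/44313 = -21914263/237251802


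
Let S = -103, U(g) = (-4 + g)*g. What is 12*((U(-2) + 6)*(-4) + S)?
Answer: -2100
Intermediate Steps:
U(g) = g*(-4 + g)
12*((U(-2) + 6)*(-4) + S) = 12*((-2*(-4 - 2) + 6)*(-4) - 103) = 12*((-2*(-6) + 6)*(-4) - 103) = 12*((12 + 6)*(-4) - 103) = 12*(18*(-4) - 103) = 12*(-72 - 103) = 12*(-175) = -2100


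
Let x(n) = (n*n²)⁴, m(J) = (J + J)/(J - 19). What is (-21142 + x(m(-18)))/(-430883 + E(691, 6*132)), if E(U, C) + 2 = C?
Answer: 139172032926131704294006/2831281577047758294111133 ≈ 0.049155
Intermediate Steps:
E(U, C) = -2 + C
m(J) = 2*J/(-19 + J) (m(J) = (2*J)/(-19 + J) = 2*J/(-19 + J))
x(n) = n¹² (x(n) = (n³)⁴ = n¹²)
(-21142 + x(m(-18)))/(-430883 + E(691, 6*132)) = (-21142 + (2*(-18)/(-19 - 18))¹²)/(-430883 + (-2 + 6*132)) = (-21142 + (2*(-18)/(-37))¹²)/(-430883 + (-2 + 792)) = (-21142 + (2*(-18)*(-1/37))¹²)/(-430883 + 790) = (-21142 + (36/37)¹²)/(-430093) = (-21142 + 4738381338321616896/6582952005840035281)*(-1/430093) = -139172032926131704294006/6582952005840035281*(-1/430093) = 139172032926131704294006/2831281577047758294111133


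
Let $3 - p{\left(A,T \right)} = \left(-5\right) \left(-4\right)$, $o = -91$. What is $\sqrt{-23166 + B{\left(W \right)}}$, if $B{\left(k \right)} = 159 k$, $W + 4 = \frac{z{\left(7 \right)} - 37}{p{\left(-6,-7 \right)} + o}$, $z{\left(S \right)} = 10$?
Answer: $\frac{3 i \sqrt{10561}}{2} \approx 154.15 i$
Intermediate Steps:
$p{\left(A,T \right)} = -17$ ($p{\left(A,T \right)} = 3 - \left(-5\right) \left(-4\right) = 3 - 20 = -17$)
$W = - \frac{15}{4}$ ($W = -4 + \frac{10 - 37}{-17 - 91} = -4 - \frac{27}{-108} = -4 - - \frac{1}{4} = -4 + \frac{1}{4} = - \frac{15}{4} \approx -3.75$)
$\sqrt{-23166 + B{\left(W \right)}} = \sqrt{-23166 + 159 \left(- \frac{15}{4}\right)} = \sqrt{-23166 - \frac{2385}{4}} = \sqrt{- \frac{95049}{4}} = \frac{3 i \sqrt{10561}}{2}$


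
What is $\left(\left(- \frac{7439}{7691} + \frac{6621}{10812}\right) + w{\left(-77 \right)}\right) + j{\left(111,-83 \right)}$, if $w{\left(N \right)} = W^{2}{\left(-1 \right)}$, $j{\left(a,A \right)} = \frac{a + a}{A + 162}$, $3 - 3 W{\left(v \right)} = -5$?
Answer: $\frac{188531859047}{19707756804} \approx 9.5664$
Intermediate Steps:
$W{\left(v \right)} = \frac{8}{3}$ ($W{\left(v \right)} = 1 - - \frac{5}{3} = 1 + \frac{5}{3} = \frac{8}{3}$)
$j{\left(a,A \right)} = \frac{2 a}{162 + A}$
$w{\left(N \right)} = \frac{64}{9}$ ($w{\left(N \right)} = \left(\frac{8}{3}\right)^{2} = \frac{64}{9}$)
$\left(\left(- \frac{7439}{7691} + \frac{6621}{10812}\right) + w{\left(-77 \right)}\right) + j{\left(111,-83 \right)} = \left(\left(- \frac{7439}{7691} + \frac{6621}{10812}\right) + \frac{64}{9}\right) + 2 \cdot 111 \frac{1}{162 - 83} = \left(\left(\left(-7439\right) \frac{1}{7691} + 6621 \cdot \frac{1}{10812}\right) + \frac{64}{9}\right) + 2 \cdot 111 \cdot \frac{1}{79} = \left(\left(- \frac{7439}{7691} + \frac{2207}{3604}\right) + \frac{64}{9}\right) + 2 \cdot 111 \cdot \frac{1}{79} = \left(- \frac{9836119}{27718364} + \frac{64}{9}\right) + \frac{222}{79} = \frac{1685450225}{249465276} + \frac{222}{79} = \frac{188531859047}{19707756804}$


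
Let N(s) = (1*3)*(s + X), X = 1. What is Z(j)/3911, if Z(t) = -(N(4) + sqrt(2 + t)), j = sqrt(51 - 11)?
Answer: -15/3911 - sqrt(2 + 2*sqrt(10))/3911 ≈ -0.0045731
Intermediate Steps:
j = 2*sqrt(10) (j = sqrt(40) = 2*sqrt(10) ≈ 6.3246)
N(s) = 3 + 3*s (N(s) = (1*3)*(s + 1) = 3*(1 + s) = 3 + 3*s)
Z(t) = -15 - sqrt(2 + t) (Z(t) = -((3 + 3*4) + sqrt(2 + t)) = -((3 + 12) + sqrt(2 + t)) = -(15 + sqrt(2 + t)) = -15 - sqrt(2 + t))
Z(j)/3911 = (-15 - sqrt(2 + 2*sqrt(10)))/3911 = (-15 - sqrt(2 + 2*sqrt(10)))*(1/3911) = -15/3911 - sqrt(2 + 2*sqrt(10))/3911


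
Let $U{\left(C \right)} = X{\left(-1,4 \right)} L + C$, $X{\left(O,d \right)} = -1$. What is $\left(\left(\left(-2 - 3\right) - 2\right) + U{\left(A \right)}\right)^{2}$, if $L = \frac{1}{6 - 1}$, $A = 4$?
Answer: $\frac{256}{25} \approx 10.24$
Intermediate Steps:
$L = \frac{1}{5} \approx 0.2$
$U{\left(C \right)} = - \frac{1}{5} + C$ ($U{\left(C \right)} = \left(-1\right) \frac{1}{5} + C = - \frac{1}{5} + C$)
$\left(\left(\left(-2 - 3\right) - 2\right) + U{\left(A \right)}\right)^{2} = \left(\left(\left(-2 - 3\right) - 2\right) + \left(- \frac{1}{5} + 4\right)\right)^{2} = \left(\left(-5 - 2\right) + \frac{19}{5}\right)^{2} = \left(-7 + \frac{19}{5}\right)^{2} = \left(- \frac{16}{5}\right)^{2} = \frac{256}{25}$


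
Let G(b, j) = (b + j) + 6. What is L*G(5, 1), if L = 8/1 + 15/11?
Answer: 1236/11 ≈ 112.36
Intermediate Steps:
G(b, j) = 6 + b + j
L = 103/11 (L = 8*1 + 15*(1/11) = 8 + 15/11 = 103/11 ≈ 9.3636)
L*G(5, 1) = 103*(6 + 5 + 1)/11 = (103/11)*12 = 1236/11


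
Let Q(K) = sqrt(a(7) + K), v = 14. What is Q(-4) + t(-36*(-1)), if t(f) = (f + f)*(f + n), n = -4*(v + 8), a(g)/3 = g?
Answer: -3744 + sqrt(17) ≈ -3739.9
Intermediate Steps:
a(g) = 3*g
n = -88 (n = -4*(14 + 8) = -4*22 = -88)
t(f) = 2*f*(-88 + f) (t(f) = (f + f)*(f - 88) = (2*f)*(-88 + f) = 2*f*(-88 + f))
Q(K) = sqrt(21 + K) (Q(K) = sqrt(3*7 + K) = sqrt(21 + K))
Q(-4) + t(-36*(-1)) = sqrt(21 - 4) + 2*(-36*(-1))*(-88 - 36*(-1)) = sqrt(17) + 2*36*(-88 + 36) = sqrt(17) + 2*36*(-52) = sqrt(17) - 3744 = -3744 + sqrt(17)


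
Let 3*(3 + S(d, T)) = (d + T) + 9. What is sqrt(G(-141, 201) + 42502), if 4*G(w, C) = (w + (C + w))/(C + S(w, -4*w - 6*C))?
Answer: sqrt(17000935)/20 ≈ 206.16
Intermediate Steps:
S(d, T) = T/3 + d/3 (S(d, T) = -3 + ((d + T) + 9)/3 = -3 + ((T + d) + 9)/3 = -3 + (9 + T + d)/3 = -3 + (3 + T/3 + d/3) = T/3 + d/3)
G(w, C) = (C + 2*w)/(4*(-C - w)) (G(w, C) = ((w + (C + w))/(C + ((-4*w - 6*C)/3 + w/3)))/4 = ((C + 2*w)/(C + ((-6*C - 4*w)/3 + w/3)))/4 = ((C + 2*w)/(C + ((-2*C - 4*w/3) + w/3)))/4 = ((C + 2*w)/(C + (-w - 2*C)))/4 = ((C + 2*w)/(-C - w))/4 = (C + 2*w)/(4*(-C - w)))
sqrt(G(-141, 201) + 42502) = sqrt(((1/2)*(-141) + (1/4)*201)/(-1*201 - 1*(-141)) + 42502) = sqrt((-141/2 + 201/4)/(-201 + 141) + 42502) = sqrt(-81/4/(-60) + 42502) = sqrt(-1/60*(-81/4) + 42502) = sqrt(27/80 + 42502) = sqrt(3400187/80) = sqrt(17000935)/20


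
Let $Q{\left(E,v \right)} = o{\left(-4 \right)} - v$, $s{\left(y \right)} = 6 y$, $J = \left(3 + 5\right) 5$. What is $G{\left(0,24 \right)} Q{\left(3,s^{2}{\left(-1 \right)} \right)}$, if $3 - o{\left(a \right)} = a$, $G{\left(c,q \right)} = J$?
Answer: $-1160$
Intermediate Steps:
$J = 40$ ($J = 8 \cdot 5 = 40$)
$G{\left(c,q \right)} = 40$
$o{\left(a \right)} = 3 - a$
$Q{\left(E,v \right)} = 7 - v$ ($Q{\left(E,v \right)} = \left(3 - -4\right) - v = \left(3 + 4\right) - v = 7 - v$)
$G{\left(0,24 \right)} Q{\left(3,s^{2}{\left(-1 \right)} \right)} = 40 \left(7 - \left(6 \left(-1\right)\right)^{2}\right) = 40 \left(7 - \left(-6\right)^{2}\right) = 40 \left(7 - 36\right) = 40 \left(-29\right) = -1160$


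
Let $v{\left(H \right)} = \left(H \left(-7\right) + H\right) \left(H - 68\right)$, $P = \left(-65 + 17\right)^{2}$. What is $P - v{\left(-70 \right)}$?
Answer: $60264$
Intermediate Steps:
$P = 2304$ ($P = \left(-48\right)^{2} = 2304$)
$v{\left(H \right)} = - 6 H \left(-68 + H\right)$ ($v{\left(H \right)} = \left(- 7 H + H\right) \left(-68 + H\right) = - 6 H \left(-68 + H\right)$)
$P - v{\left(-70 \right)} = 2304 - 6 \left(-70\right) \left(68 - -70\right) = 2304 - 6 \left(-70\right) \left(68 + 70\right) = 2304 - 6 \left(-70\right) 138 = 2304 - -57960 = 2304 + 57960 = 60264$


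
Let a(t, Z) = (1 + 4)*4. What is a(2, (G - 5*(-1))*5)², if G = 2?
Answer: 400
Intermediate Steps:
a(t, Z) = 20 (a(t, Z) = 5*4 = 20)
a(2, (G - 5*(-1))*5)² = 20² = 400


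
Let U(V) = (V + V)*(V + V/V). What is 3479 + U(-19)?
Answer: 4163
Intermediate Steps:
U(V) = 2*V*(1 + V) (U(V) = (2*V)*(V + 1) = (2*V)*(1 + V) = 2*V*(1 + V))
3479 + U(-19) = 3479 + 2*(-19)*(1 - 19) = 3479 + 2*(-19)*(-18) = 3479 + 684 = 4163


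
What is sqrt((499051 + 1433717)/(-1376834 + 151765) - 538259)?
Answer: I*sqrt(807818274895762091)/1225069 ≈ 733.66*I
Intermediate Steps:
sqrt((499051 + 1433717)/(-1376834 + 151765) - 538259) = sqrt(1932768/(-1225069) - 538259) = sqrt(1932768*(-1/1225069) - 538259) = sqrt(-1932768/1225069 - 538259) = sqrt(-659406347639/1225069) = I*sqrt(807818274895762091)/1225069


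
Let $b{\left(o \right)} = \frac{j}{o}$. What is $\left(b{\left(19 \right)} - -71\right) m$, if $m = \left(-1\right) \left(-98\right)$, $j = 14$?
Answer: $\frac{133574}{19} \approx 7030.2$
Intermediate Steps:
$m = 98$
$b{\left(o \right)} = \frac{14}{o}$
$\left(b{\left(19 \right)} - -71\right) m = \left(\frac{14}{19} - -71\right) 98 = \left(14 \cdot \frac{1}{19} + 71\right) 98 = \left(\frac{14}{19} + 71\right) 98 = \frac{1363}{19} \cdot 98 = \frac{133574}{19}$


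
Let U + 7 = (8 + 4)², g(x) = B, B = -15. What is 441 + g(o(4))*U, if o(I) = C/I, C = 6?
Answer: -1614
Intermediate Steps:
o(I) = 6/I
g(x) = -15
U = 137 (U = -7 + (8 + 4)² = -7 + 12² = -7 + 144 = 137)
441 + g(o(4))*U = 441 - 15*137 = 441 - 2055 = -1614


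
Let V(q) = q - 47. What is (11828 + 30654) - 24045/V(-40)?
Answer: 1239993/29 ≈ 42758.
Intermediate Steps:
V(q) = -47 + q
(11828 + 30654) - 24045/V(-40) = (11828 + 30654) - 24045/(-47 - 40) = 42482 - 24045/(-87) = 42482 - 24045*(-1/87) = 42482 + 8015/29 = 1239993/29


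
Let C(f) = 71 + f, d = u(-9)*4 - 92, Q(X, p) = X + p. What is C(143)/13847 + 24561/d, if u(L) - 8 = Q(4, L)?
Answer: -340079047/1107760 ≈ -307.00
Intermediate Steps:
u(L) = 12 + L (u(L) = 8 + (4 + L) = 12 + L)
d = -80 (d = (12 - 9)*4 - 92 = 3*4 - 92 = 12 - 92 = -80)
C(143)/13847 + 24561/d = (71 + 143)/13847 + 24561/(-80) = 214*(1/13847) + 24561*(-1/80) = 214/13847 - 24561/80 = -340079047/1107760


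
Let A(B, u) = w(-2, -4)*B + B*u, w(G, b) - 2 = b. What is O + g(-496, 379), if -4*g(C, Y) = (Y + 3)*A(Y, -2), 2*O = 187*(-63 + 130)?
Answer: 302085/2 ≈ 1.5104e+5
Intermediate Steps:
w(G, b) = 2 + b
O = 12529/2 (O = (187*(-63 + 130))/2 = (187*67)/2 = (½)*12529 = 12529/2 ≈ 6264.5)
A(B, u) = -2*B + B*u (A(B, u) = (2 - 4)*B + B*u = -2*B + B*u)
g(C, Y) = Y*(3 + Y) (g(C, Y) = -(Y + 3)*Y*(-2 - 2)/4 = -(3 + Y)*Y*(-4)/4 = -(3 + Y)*(-4*Y)/4 = -(-1)*Y*(3 + Y) = Y*(3 + Y))
O + g(-496, 379) = 12529/2 + 379*(3 + 379) = 12529/2 + 379*382 = 12529/2 + 144778 = 302085/2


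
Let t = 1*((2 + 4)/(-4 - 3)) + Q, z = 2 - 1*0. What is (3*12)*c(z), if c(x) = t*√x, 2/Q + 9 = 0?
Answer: -272*√2/7 ≈ -54.952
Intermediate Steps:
z = 2 (z = 2 + 0 = 2)
Q = -2/9 (Q = 2/(-9 + 0) = 2/(-9) = 2*(-⅑) = -2/9 ≈ -0.22222)
t = -68/63 (t = 1*((2 + 4)/(-4 - 3)) - 2/9 = 1*(6/(-7)) - 2/9 = 1*(6*(-⅐)) - 2/9 = 1*(-6/7) - 2/9 = -6/7 - 2/9 = -68/63 ≈ -1.0794)
c(x) = -68*√x/63
(3*12)*c(z) = (3*12)*(-68*√2/63) = 36*(-68*√2/63) = -272*√2/7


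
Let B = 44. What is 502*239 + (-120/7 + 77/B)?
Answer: 3358953/28 ≈ 1.1996e+5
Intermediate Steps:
502*239 + (-120/7 + 77/B) = 502*239 + (-120/7 + 77/44) = 119978 + (-120*1/7 + 77*(1/44)) = 119978 + (-120/7 + 7/4) = 119978 - 431/28 = 3358953/28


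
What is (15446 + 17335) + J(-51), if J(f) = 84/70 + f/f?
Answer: 163916/5 ≈ 32783.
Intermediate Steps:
J(f) = 11/5 (J(f) = 84*(1/70) + 1 = 6/5 + 1 = 11/5)
(15446 + 17335) + J(-51) = (15446 + 17335) + 11/5 = 32781 + 11/5 = 163916/5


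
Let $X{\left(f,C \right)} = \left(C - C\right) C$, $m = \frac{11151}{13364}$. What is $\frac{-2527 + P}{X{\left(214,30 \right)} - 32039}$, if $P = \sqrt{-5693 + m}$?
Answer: $\frac{361}{4577} - \frac{i \sqrt{254150207441}}{214084598} \approx 0.078873 - 0.0023548 i$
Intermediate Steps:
$m = \frac{11151}{13364}$ ($m = 11151 \cdot \frac{1}{13364} = \frac{11151}{13364} \approx 0.83441$)
$X{\left(f,C \right)} = 0$ ($X{\left(f,C \right)} = 0 C = 0$)
$P = \frac{i \sqrt{254150207441}}{6682}$ ($P = \sqrt{-5693 + \frac{11151}{13364}} = \sqrt{- \frac{76070101}{13364}} = \frac{i \sqrt{254150207441}}{6682} \approx 75.446 i$)
$\frac{-2527 + P}{X{\left(214,30 \right)} - 32039} = \frac{-2527 + \frac{i \sqrt{254150207441}}{6682}}{0 - 32039} = \frac{-2527 + \frac{i \sqrt{254150207441}}{6682}}{-32039} = \left(-2527 + \frac{i \sqrt{254150207441}}{6682}\right) \left(- \frac{1}{32039}\right) = \frac{361}{4577} - \frac{i \sqrt{254150207441}}{214084598}$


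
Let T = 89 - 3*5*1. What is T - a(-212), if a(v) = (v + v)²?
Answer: -179702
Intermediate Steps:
a(v) = 4*v² (a(v) = (2*v)² = 4*v²)
T = 74 (T = 89 - 15*1 = 89 - 15 = 74)
T - a(-212) = 74 - 4*(-212)² = 74 - 4*44944 = 74 - 1*179776 = 74 - 179776 = -179702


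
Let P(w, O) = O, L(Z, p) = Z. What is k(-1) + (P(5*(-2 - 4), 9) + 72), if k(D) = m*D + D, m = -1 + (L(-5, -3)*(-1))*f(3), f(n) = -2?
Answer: 91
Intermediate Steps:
m = -11 (m = -1 - 5*(-1)*(-2) = -1 + 5*(-2) = -1 - 10 = -11)
k(D) = -10*D (k(D) = -11*D + D = -10*D)
k(-1) + (P(5*(-2 - 4), 9) + 72) = -10*(-1) + (9 + 72) = 10 + 81 = 91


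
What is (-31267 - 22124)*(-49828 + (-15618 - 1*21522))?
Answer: 4643308488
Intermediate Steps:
(-31267 - 22124)*(-49828 + (-15618 - 1*21522)) = -53391*(-49828 + (-15618 - 21522)) = -53391*(-49828 - 37140) = -53391*(-86968) = 4643308488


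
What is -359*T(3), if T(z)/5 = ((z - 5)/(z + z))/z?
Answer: 1795/9 ≈ 199.44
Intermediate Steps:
T(z) = 5*(-5 + z)/(2*z²) (T(z) = 5*(((z - 5)/(z + z))/z) = 5*(((-5 + z)/((2*z)))/z) = 5*(((-5 + z)*(1/(2*z)))/z) = 5*(((-5 + z)/(2*z))/z) = 5*((-5 + z)/(2*z²)) = 5*(-5 + z)/(2*z²))
-359*T(3) = -1795*(-5 + 3)/(2*3²) = -1795*(-2)/(2*9) = -359*(-5/9) = 1795/9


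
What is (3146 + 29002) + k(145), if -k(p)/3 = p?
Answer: 31713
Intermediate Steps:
k(p) = -3*p
(3146 + 29002) + k(145) = (3146 + 29002) - 3*145 = 32148 - 435 = 31713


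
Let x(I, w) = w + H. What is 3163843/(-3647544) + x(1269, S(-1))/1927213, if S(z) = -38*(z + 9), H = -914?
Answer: -6101842068151/7029594214872 ≈ -0.86802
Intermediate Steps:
S(z) = -342 - 38*z (S(z) = -38*(9 + z) = -342 - 38*z)
x(I, w) = -914 + w (x(I, w) = w - 914 = -914 + w)
3163843/(-3647544) + x(1269, S(-1))/1927213 = 3163843/(-3647544) + (-914 + (-342 - 38*(-1)))/1927213 = 3163843*(-1/3647544) + (-914 + (-342 + 38))*(1/1927213) = -3163843/3647544 + (-914 - 304)*(1/1927213) = -3163843/3647544 - 1218*1/1927213 = -3163843/3647544 - 1218/1927213 = -6101842068151/7029594214872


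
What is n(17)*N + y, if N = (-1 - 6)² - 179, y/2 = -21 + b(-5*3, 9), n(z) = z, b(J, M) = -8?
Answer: -2268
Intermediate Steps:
y = -58 (y = 2*(-21 - 8) = 2*(-29) = -58)
N = -130 (N = (-7)² - 179 = 49 - 179 = -130)
n(17)*N + y = 17*(-130) - 58 = -2210 - 58 = -2268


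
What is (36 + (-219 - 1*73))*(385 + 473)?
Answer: -219648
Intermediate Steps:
(36 + (-219 - 1*73))*(385 + 473) = (36 + (-219 - 73))*858 = (36 - 292)*858 = -256*858 = -219648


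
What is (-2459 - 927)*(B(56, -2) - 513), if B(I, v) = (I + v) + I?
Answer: 1364558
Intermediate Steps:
B(I, v) = v + 2*I
(-2459 - 927)*(B(56, -2) - 513) = (-2459 - 927)*((-2 + 2*56) - 513) = -3386*((-2 + 112) - 513) = -3386*(110 - 513) = -3386*(-403) = 1364558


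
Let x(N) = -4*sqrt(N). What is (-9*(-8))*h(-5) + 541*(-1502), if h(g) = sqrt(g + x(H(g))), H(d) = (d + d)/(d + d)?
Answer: -812582 + 216*I ≈ -8.1258e+5 + 216.0*I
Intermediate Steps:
H(d) = 1 (H(d) = (2*d)/((2*d)) = (2*d)*(1/(2*d)) = 1)
h(g) = sqrt(-4 + g) (h(g) = sqrt(g - 4*sqrt(1)) = sqrt(g - 4*1) = sqrt(g - 4) = sqrt(-4 + g))
(-9*(-8))*h(-5) + 541*(-1502) = (-9*(-8))*sqrt(-4 - 5) + 541*(-1502) = 72*sqrt(-9) - 812582 = 72*(3*I) - 812582 = 216*I - 812582 = -812582 + 216*I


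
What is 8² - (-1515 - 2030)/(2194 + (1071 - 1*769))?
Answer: 163289/2496 ≈ 65.420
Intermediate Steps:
8² - (-1515 - 2030)/(2194 + (1071 - 1*769)) = 64 - (-3545)/(2194 + (1071 - 769)) = 64 - (-3545)/(2194 + 302) = 64 - (-3545)/2496 = 64 - 1*(-3545/2496) = 64 + 3545/2496 = 163289/2496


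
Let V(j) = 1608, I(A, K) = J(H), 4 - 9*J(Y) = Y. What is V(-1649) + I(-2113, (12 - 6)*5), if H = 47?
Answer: 14429/9 ≈ 1603.2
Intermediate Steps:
J(Y) = 4/9 - Y/9
I(A, K) = -43/9 (I(A, K) = 4/9 - 1/9*47 = 4/9 - 47/9 = -43/9)
V(-1649) + I(-2113, (12 - 6)*5) = 1608 - 43/9 = 14429/9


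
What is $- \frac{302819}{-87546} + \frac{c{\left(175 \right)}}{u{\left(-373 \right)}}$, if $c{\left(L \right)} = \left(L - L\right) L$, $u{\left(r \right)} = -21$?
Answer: $\frac{302819}{87546} \approx 3.459$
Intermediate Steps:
$c{\left(L \right)} = 0$ ($c{\left(L \right)} = 0 L = 0$)
$- \frac{302819}{-87546} + \frac{c{\left(175 \right)}}{u{\left(-373 \right)}} = - \frac{302819}{-87546} + \frac{0}{-21} = \left(-302819\right) \left(- \frac{1}{87546}\right) + 0 \left(- \frac{1}{21}\right) = \frac{302819}{87546} + 0 = \frac{302819}{87546}$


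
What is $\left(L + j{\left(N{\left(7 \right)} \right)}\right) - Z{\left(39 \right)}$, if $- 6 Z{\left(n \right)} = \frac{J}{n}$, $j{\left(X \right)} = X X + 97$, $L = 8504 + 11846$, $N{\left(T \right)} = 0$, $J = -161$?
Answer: $\frac{4784437}{234} \approx 20446.0$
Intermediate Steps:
$L = 20350$
$j{\left(X \right)} = 97 + X^{2}$ ($j{\left(X \right)} = X^{2} + 97 = 97 + X^{2}$)
$Z{\left(n \right)} = \frac{161}{6 n}$ ($Z{\left(n \right)} = - \frac{\left(-161\right) \frac{1}{n}}{6} = \frac{161}{6 n}$)
$\left(L + j{\left(N{\left(7 \right)} \right)}\right) - Z{\left(39 \right)} = \left(20350 + \left(97 + 0^{2}\right)\right) - \frac{161}{6 \cdot 39} = \left(20350 + \left(97 + 0\right)\right) - \frac{161}{6} \cdot \frac{1}{39} = \left(20350 + 97\right) - \frac{161}{234} = 20447 - \frac{161}{234} = \frac{4784437}{234}$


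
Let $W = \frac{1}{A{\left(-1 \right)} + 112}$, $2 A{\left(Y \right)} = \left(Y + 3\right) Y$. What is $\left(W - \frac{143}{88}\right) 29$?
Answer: $- \frac{41615}{888} \approx -46.864$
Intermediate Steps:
$A{\left(Y \right)} = \frac{Y \left(3 + Y\right)}{2}$ ($A{\left(Y \right)} = \frac{\left(Y + 3\right) Y}{2} = \frac{\left(3 + Y\right) Y}{2} = \frac{Y \left(3 + Y\right)}{2}$)
$W = \frac{1}{111}$ ($W = \frac{1}{\frac{1}{2} \left(-1\right) \left(3 - 1\right) + 112} = \frac{1}{\frac{1}{2} \left(-1\right) 2 + 112} = \frac{1}{-1 + 112} = \frac{1}{111} \approx 0.009009$)
$\left(W - \frac{143}{88}\right) 29 = \left(\frac{1}{111} - \frac{143}{88}\right) 29 = \left(\frac{1}{111} - \frac{13}{8}\right) 29 = \left(- \frac{1435}{888}\right) 29 = - \frac{41615}{888}$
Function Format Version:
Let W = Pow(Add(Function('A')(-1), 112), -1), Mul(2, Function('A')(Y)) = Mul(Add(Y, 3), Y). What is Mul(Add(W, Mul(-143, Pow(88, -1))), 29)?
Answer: Rational(-41615, 888) ≈ -46.864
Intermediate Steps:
Function('A')(Y) = Mul(Rational(1, 2), Y, Add(3, Y)) (Function('A')(Y) = Mul(Rational(1, 2), Mul(Add(Y, 3), Y)) = Mul(Rational(1, 2), Mul(Add(3, Y), Y)) = Mul(Rational(1, 2), Mul(Y, Add(3, Y))) = Mul(Rational(1, 2), Y, Add(3, Y)))
W = Rational(1, 111) (W = Pow(Add(Mul(Rational(1, 2), -1, Add(3, -1)), 112), -1) = Pow(Add(Mul(Rational(1, 2), -1, 2), 112), -1) = Pow(Add(-1, 112), -1) = Pow(111, -1) = Rational(1, 111) ≈ 0.0090090)
Mul(Add(W, Mul(-143, Pow(88, -1))), 29) = Mul(Add(Rational(1, 111), Mul(-143, Pow(88, -1))), 29) = Mul(Add(Rational(1, 111), Mul(-143, Rational(1, 88))), 29) = Mul(Add(Rational(1, 111), Rational(-13, 8)), 29) = Mul(Rational(-1435, 888), 29) = Rational(-41615, 888)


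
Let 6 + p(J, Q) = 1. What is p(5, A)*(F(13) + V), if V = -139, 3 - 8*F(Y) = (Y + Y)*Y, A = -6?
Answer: 7235/8 ≈ 904.38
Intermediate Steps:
p(J, Q) = -5 (p(J, Q) = -6 + 1 = -5)
F(Y) = 3/8 - Y²/4 (F(Y) = 3/8 - (Y + Y)*Y/8 = 3/8 - 2*Y*Y/8 = 3/8 - Y²/4)
p(5, A)*(F(13) + V) = -5*((3/8 - ¼*13²) - 139) = -5*((3/8 - ¼*169) - 139) = -5*((3/8 - 169/4) - 139) = -5*(-335/8 - 139) = -5*(-1447/8) = 7235/8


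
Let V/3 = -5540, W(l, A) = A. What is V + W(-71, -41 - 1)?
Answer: -16662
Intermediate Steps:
V = -16620 (V = 3*(-5540) = -16620)
V + W(-71, -41 - 1) = -16620 + (-41 - 1) = -16620 - 42 = -16662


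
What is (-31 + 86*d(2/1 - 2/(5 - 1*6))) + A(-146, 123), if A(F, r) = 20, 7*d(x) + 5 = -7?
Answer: -1109/7 ≈ -158.43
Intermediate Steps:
d(x) = -12/7 (d(x) = -5/7 + (⅐)*(-7) = -5/7 - 1 = -12/7)
(-31 + 86*d(2/1 - 2/(5 - 1*6))) + A(-146, 123) = (-31 + 86*(-12/7)) + 20 = (-31 - 1032/7) + 20 = -1249/7 + 20 = -1109/7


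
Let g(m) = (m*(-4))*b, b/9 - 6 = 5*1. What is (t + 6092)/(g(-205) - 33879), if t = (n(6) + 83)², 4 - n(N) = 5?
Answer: 4272/15767 ≈ 0.27095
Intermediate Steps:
n(N) = -1 (n(N) = 4 - 1*5 = 4 - 5 = -1)
b = 99 (b = 54 + 9*(5*1) = 54 + 9*5 = 54 + 45 = 99)
g(m) = -396*m (g(m) = (m*(-4))*99 = -4*m*99 = -396*m)
t = 6724 (t = (-1 + 83)² = 82² = 6724)
(t + 6092)/(g(-205) - 33879) = (6724 + 6092)/(-396*(-205) - 33879) = 12816/(81180 - 33879) = 12816/47301 = 12816*(1/47301) = 4272/15767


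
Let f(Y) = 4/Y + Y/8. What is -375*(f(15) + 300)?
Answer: -906425/8 ≈ -1.1330e+5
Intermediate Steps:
f(Y) = 4/Y + Y/8 (f(Y) = 4/Y + Y*(1/8) = 4/Y + Y/8)
-375*(f(15) + 300) = -375*((4/15 + (1/8)*15) + 300) = -375*((4*(1/15) + 15/8) + 300) = -375*((4/15 + 15/8) + 300) = -375*(257/120 + 300) = -375*36257/120 = -906425/8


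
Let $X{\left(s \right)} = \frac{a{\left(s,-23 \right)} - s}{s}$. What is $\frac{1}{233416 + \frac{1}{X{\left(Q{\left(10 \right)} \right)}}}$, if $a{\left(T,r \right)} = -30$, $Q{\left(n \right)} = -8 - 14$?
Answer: $\frac{4}{933675} \approx 4.2841 \cdot 10^{-6}$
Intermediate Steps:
$Q{\left(n \right)} = -22$
$X{\left(s \right)} = \frac{-30 - s}{s}$
$\frac{1}{233416 + \frac{1}{X{\left(Q{\left(10 \right)} \right)}}} = \frac{1}{233416 + \frac{1}{\frac{1}{-22} \left(-30 - -22\right)}} = \frac{1}{233416 + \frac{1}{\left(- \frac{1}{22}\right) \left(-30 + 22\right)}} = \frac{1}{233416 + \frac{1}{\left(- \frac{1}{22}\right) \left(-8\right)}} = \frac{1}{233416 + \frac{1}{\frac{4}{11}}} = \frac{1}{233416 + \frac{11}{4}} = \frac{1}{\frac{933675}{4}} = \frac{4}{933675}$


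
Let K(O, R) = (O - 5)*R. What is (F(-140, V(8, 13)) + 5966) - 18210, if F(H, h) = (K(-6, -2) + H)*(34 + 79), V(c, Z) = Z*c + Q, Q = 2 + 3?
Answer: -25578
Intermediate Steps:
Q = 5
V(c, Z) = 5 + Z*c (V(c, Z) = Z*c + 5 = 5 + Z*c)
K(O, R) = R*(-5 + O) (K(O, R) = (-5 + O)*R = R*(-5 + O))
F(H, h) = 2486 + 113*H (F(H, h) = (-2*(-5 - 6) + H)*(34 + 79) = (-2*(-11) + H)*113 = (22 + H)*113 = 2486 + 113*H)
(F(-140, V(8, 13)) + 5966) - 18210 = ((2486 + 113*(-140)) + 5966) - 18210 = ((2486 - 15820) + 5966) - 18210 = (-13334 + 5966) - 18210 = -7368 - 18210 = -25578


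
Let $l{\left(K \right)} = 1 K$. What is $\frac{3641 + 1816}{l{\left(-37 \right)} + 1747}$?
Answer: $\frac{1819}{570} \approx 3.1912$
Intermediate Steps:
$l{\left(K \right)} = K$
$\frac{3641 + 1816}{l{\left(-37 \right)} + 1747} = \frac{3641 + 1816}{-37 + 1747} = \frac{5457}{1710} = 5457 \cdot \frac{1}{1710} = \frac{1819}{570}$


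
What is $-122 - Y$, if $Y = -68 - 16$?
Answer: $-38$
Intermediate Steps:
$Y = -84$
$-122 - Y = -122 - -84 = -122 + 84 = -38$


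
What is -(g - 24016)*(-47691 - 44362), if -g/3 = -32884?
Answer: 6870467708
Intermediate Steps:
g = 98652 (g = -3*(-32884) = 98652)
-(g - 24016)*(-47691 - 44362) = -(98652 - 24016)*(-47691 - 44362) = -74636*(-92053) = -1*(-6870467708) = 6870467708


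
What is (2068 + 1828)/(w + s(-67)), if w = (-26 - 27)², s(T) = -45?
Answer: 974/691 ≈ 1.4096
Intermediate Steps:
w = 2809 (w = (-53)² = 2809)
(2068 + 1828)/(w + s(-67)) = (2068 + 1828)/(2809 - 45) = 3896/2764 = 3896*(1/2764) = 974/691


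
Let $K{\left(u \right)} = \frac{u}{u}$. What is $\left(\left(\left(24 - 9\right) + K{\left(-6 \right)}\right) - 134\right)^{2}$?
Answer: $13924$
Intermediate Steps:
$K{\left(u \right)} = 1$
$\left(\left(\left(24 - 9\right) + K{\left(-6 \right)}\right) - 134\right)^{2} = \left(\left(\left(24 - 9\right) + 1\right) - 134\right)^{2} = \left(\left(15 + 1\right) - 134\right)^{2} = \left(16 - 134\right)^{2} = \left(-118\right)^{2} = 13924$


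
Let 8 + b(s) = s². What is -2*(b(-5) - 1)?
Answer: -32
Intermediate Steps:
b(s) = -8 + s²
-2*(b(-5) - 1) = -2*((-8 + (-5)²) - 1) = -2*((-8 + 25) - 1) = -2*(17 - 1) = -2*16 = -32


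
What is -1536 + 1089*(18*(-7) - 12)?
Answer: -151818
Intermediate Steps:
-1536 + 1089*(18*(-7) - 12) = -1536 + 1089*(-126 - 12) = -1536 + 1089*(-138) = -1536 - 150282 = -151818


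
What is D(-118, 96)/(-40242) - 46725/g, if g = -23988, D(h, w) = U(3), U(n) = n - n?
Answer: 15575/7996 ≈ 1.9478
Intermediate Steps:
U(n) = 0
D(h, w) = 0
D(-118, 96)/(-40242) - 46725/g = 0/(-40242) - 46725/(-23988) = 0*(-1/40242) - 46725*(-1/23988) = 0 + 15575/7996 = 15575/7996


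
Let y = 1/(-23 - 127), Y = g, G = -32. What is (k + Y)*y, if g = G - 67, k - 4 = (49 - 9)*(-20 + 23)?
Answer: -⅙ ≈ -0.16667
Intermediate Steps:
k = 124 (k = 4 + (49 - 9)*(-20 + 23) = 4 + 40*3 = 4 + 120 = 124)
g = -99 (g = -32 - 67 = -99)
Y = -99
y = -1/150 (y = 1/(-150) = -1/150 ≈ -0.0066667)
(k + Y)*y = (124 - 99)*(-1/150) = 25*(-1/150) = -⅙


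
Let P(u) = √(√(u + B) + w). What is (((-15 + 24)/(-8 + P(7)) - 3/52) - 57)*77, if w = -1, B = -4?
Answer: -228459/52 - 693/(8 - √(-1 + √3)) ≈ -4490.4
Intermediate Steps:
P(u) = √(-1 + √(-4 + u)) (P(u) = √(√(u - 4) - 1) = √(√(-4 + u) - 1) = √(-1 + √(-4 + u)))
(((-15 + 24)/(-8 + P(7)) - 3/52) - 57)*77 = (((-15 + 24)/(-8 + √(-1 + √(-4 + 7))) - 3/52) - 57)*77 = ((9/(-8 + √(-1 + √3)) - 3/52) - 57)*77 = ((-3/52 + 9/(-8 + √(-1 + √3))) - 57)*77 = (-2967/52 + 9/(-8 + √(-1 + √3)))*77 = -228459/52 + 693/(-8 + √(-1 + √3))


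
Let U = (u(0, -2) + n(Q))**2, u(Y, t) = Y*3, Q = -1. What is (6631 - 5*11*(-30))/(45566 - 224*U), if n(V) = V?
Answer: 8281/45342 ≈ 0.18263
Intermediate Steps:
u(Y, t) = 3*Y
U = 1 (U = (3*0 - 1)**2 = (0 - 1)**2 = (-1)**2 = 1)
(6631 - 5*11*(-30))/(45566 - 224*U) = (6631 - 5*11*(-30))/(45566 - 224*1) = (6631 - 55*(-30))/(45566 - 224) = (6631 + 1650)/45342 = 8281*(1/45342) = 8281/45342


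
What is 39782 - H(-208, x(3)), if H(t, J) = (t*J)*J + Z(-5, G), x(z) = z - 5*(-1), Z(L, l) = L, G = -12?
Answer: 53099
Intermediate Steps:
x(z) = 5 + z (x(z) = z - 1*(-5) = z + 5 = 5 + z)
H(t, J) = -5 + t*J² (H(t, J) = (t*J)*J - 5 = (J*t)*J - 5 = t*J² - 5 = -5 + t*J²)
39782 - H(-208, x(3)) = 39782 - (-5 - 208*(5 + 3)²) = 39782 - (-5 - 208*8²) = 39782 - (-5 - 208*64) = 39782 - (-5 - 13312) = 39782 - 1*(-13317) = 39782 + 13317 = 53099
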